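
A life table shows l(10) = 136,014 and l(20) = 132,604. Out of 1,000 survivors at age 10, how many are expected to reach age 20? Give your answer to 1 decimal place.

974.9

The relevant probability is 132,604/136,014 = 0.974929.
Expected number = 1,000 × 0.974929 = 974.9.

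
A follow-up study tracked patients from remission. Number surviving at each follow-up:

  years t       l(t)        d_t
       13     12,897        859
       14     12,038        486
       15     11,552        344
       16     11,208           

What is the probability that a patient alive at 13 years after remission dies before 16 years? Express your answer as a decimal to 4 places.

0.1310

P(die before 16 | alive at 13) = 1 − l(16)/l(13) = 1 − 11,208/12,897 = (1,689)/12,897 = 0.130961.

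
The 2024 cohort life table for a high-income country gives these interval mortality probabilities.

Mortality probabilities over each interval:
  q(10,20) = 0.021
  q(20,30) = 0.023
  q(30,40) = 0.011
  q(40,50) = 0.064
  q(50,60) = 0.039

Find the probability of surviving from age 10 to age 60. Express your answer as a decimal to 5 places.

Chaining the interval survival probabilities: (1 − 0.021) × (1 − 0.023) × (1 − 0.011) × (1 − 0.064) × (1 − 0.039).
= 0.979 × 0.977 × 0.989 × 0.936 × 0.961 = 0.850889.

0.85089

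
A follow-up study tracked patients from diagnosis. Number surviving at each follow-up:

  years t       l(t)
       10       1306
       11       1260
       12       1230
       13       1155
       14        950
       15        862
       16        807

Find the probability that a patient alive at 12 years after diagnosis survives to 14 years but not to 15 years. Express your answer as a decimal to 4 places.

This is the probability of reaching 14 but not 15, conditional on being alive at 12: (l(14) − l(15)) / l(12).
= (950 − 862) / 1230 = 88 / 1230 = 0.071545.

0.0715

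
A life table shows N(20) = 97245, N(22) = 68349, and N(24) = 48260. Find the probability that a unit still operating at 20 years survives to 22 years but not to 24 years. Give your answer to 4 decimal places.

This is the probability of reaching 22 but not 24, conditional on being operational at 20: (N(22) − N(24)) / N(20).
= (68349 − 48260) / 97245 = 20089 / 97245 = 0.206581.

0.2066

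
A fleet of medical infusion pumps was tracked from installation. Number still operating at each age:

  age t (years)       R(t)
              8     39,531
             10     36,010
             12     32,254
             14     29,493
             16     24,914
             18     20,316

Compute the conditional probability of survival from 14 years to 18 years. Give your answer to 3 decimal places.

The conditional survival probability is R(18)/R(14) = 20,316/29,493 = 0.688841.

0.689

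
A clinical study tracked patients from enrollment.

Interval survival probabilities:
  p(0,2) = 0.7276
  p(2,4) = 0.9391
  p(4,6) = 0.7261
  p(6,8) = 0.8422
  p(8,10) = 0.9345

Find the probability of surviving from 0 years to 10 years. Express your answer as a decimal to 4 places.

The overall survival probability is 0.7276 × 0.9391 × 0.7261 × 0.8422 × 0.9345.
= 0.390477.

0.3905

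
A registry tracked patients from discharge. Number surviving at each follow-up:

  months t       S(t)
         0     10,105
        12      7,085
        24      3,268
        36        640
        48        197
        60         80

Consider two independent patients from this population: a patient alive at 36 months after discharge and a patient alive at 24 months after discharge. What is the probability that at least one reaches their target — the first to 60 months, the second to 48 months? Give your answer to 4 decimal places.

p₁ = S(60)/S(36) = 80/640 = 0.125000; p₂ = S(48)/S(24) = 197/3,268 = 0.060282.
P(at least one) = 1 − (1−p₁)(1−p₂) = 1 − 0.875000 × 0.939718 = 0.177747.

0.1777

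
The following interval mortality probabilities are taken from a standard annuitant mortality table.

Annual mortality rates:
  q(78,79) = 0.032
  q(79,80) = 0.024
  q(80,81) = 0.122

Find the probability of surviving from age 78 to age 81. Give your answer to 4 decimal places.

0.8295

P(survive 78→81) = (1 − 0.032) × (1 − 0.024) × (1 − 0.122).
= 0.968 × 0.976 × 0.878 = 0.829506.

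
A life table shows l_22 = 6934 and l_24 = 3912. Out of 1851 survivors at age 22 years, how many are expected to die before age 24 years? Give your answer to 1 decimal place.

The relevant probability is 1 − 3912/6934 = 0.435823.
Expected number = 1851 × 0.435823 = 806.7.

806.7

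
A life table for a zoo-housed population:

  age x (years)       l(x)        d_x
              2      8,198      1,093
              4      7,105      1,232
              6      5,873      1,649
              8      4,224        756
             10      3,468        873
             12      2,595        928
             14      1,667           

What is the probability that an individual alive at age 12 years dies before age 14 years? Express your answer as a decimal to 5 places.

0.35761

P(die before 14 | alive at 12) = 1 − l(14)/l(12) = 1 − 1,667/2,595 = (928)/2,595 = 0.357611.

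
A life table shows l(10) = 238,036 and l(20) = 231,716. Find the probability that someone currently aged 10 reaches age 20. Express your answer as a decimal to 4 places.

The conditional survival probability is l(20)/l(10) = 231,716/238,036 = 0.973449.

0.9734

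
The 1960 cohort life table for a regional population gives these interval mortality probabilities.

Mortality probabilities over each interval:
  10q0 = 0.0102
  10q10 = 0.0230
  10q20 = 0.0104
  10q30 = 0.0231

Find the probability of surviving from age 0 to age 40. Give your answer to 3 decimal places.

Chaining the interval survival probabilities: (1 − 0.0102) × (1 − 0.0230) × (1 − 0.0104) × (1 − 0.0231).
= 0.9898 × 0.9770 × 0.9896 × 0.9769 = 0.934871.

0.935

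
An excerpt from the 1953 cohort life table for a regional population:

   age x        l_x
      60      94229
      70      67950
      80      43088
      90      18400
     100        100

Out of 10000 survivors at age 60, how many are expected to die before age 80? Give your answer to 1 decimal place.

The relevant probability is 1 − 43088/94229 = 0.542731.
Expected number = 10000 × 0.542731 = 5427.3.

5427.3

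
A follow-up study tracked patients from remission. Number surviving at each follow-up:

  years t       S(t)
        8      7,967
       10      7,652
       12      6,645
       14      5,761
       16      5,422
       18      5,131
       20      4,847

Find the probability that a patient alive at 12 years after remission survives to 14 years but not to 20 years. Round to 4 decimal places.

This is the probability of reaching 14 but not 20, conditional on being alive at 12: (S(14) − S(20)) / S(12).
= (5,761 − 4,847) / 6,645 = 914 / 6,645 = 0.137547.

0.1375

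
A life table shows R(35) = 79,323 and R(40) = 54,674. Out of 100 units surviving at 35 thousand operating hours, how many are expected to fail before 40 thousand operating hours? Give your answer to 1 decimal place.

The relevant probability is 1 − 54,674/79,323 = 0.310742.
Expected number = 100 × 0.310742 = 31.1.

31.1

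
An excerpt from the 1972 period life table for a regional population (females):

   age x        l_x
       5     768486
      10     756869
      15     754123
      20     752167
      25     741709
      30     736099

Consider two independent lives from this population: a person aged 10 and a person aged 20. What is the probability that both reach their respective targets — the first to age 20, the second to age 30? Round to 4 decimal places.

0.9726

p₁ = l_20/l_10 = 752167/756869 = 0.993788; p₂ = l_30/l_20 = 736099/752167 = 0.978638.
P(both) = p₁ × p₂ = 0.993788 × 0.978638 = 0.972559.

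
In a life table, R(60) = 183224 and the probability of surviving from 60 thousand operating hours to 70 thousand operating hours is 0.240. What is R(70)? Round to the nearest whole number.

43974

R(70) = R(60) × p = 183224 × 0.240 = 43974.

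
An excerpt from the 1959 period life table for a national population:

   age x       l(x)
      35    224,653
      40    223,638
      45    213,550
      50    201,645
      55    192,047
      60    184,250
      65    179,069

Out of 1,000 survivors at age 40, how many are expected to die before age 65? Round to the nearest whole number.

199

The relevant probability is 1 − 179,069/223,638 = 0.199291.
Expected number = 1,000 × 0.199291 = 199.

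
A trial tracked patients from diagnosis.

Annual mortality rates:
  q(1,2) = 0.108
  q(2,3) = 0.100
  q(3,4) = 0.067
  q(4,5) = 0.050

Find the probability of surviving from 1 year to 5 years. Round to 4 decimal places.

0.7116

Chaining the interval survival probabilities: (1 − 0.108) × (1 − 0.100) × (1 − 0.067) × (1 − 0.050).
= 0.892 × 0.900 × 0.933 × 0.950 = 0.711562.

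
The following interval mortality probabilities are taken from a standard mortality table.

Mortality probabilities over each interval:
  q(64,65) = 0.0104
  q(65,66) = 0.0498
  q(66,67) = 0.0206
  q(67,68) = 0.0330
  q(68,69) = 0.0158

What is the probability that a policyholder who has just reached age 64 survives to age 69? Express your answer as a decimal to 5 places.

0.87649

P(survive 64→69) = (1 − 0.0104) × (1 − 0.0498) × (1 − 0.0206) × (1 − 0.0330) × (1 − 0.0158).
= 0.9896 × 0.9502 × 0.9794 × 0.9670 × 0.9842 = 0.876485.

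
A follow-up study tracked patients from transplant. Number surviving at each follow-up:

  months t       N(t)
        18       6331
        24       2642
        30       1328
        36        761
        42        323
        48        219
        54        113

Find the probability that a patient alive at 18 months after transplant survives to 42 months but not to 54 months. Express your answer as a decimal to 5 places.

This is the probability of reaching 42 but not 54, conditional on being alive at 18: (N(42) − N(54)) / N(18).
= (323 − 113) / 6331 = 210 / 6331 = 0.033170.

0.03317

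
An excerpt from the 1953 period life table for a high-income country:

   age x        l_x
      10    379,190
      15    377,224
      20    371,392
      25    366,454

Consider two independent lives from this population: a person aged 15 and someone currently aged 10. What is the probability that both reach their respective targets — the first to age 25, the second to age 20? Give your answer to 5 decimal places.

p₁ = l_25/l_15 = 366,454/377,224 = 0.971449; p₂ = l_20/l_10 = 371,392/379,190 = 0.979435.
P(both) = p₁ × p₂ = 0.971449 × 0.979435 = 0.951471.

0.95147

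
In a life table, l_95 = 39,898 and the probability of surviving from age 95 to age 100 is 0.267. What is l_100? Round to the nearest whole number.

l_100 = l_95 × p = 39,898 × 0.267 = 10653.

10653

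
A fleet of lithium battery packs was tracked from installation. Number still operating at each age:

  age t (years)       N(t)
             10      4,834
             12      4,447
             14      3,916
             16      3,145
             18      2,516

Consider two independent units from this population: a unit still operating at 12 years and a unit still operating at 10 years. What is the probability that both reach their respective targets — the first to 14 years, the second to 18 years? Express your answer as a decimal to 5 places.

0.45833

p₁ = N(14)/N(12) = 3,916/4,447 = 0.880594; p₂ = N(18)/N(10) = 2,516/4,834 = 0.520480.
P(both) = p₁ × p₂ = 0.880594 × 0.520480 = 0.458332.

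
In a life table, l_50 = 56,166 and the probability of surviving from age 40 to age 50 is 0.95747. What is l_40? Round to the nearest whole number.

l_40 = l_50 / p = 56,166 / 0.95747 = 58661.

58661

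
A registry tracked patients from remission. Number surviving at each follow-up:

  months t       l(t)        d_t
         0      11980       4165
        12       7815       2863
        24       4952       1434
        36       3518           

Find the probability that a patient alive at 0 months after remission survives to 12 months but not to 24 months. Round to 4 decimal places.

0.2390

This is the probability of reaching 12 but not 24, conditional on being alive at 0: (l(12) − l(24)) / l(0).
= (7815 − 4952) / 11980 = 2863 / 11980 = 0.238982.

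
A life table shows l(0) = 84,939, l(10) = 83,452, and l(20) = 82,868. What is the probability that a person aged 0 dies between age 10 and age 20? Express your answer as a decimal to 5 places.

0.00688

This is the probability of reaching 10 but not 20, conditional on being alive at 0: (l(10) − l(20)) / l(0).
= (83,452 − 82,868) / 84,939 = 584 / 84,939 = 0.006876.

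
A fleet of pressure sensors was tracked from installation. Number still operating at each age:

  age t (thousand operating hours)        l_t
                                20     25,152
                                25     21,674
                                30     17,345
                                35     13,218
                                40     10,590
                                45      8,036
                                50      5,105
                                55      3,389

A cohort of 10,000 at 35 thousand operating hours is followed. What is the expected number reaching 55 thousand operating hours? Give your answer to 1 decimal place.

The relevant probability is 3,389/13,218 = 0.256393.
Expected number = 10,000 × 0.256393 = 2563.9.

2563.9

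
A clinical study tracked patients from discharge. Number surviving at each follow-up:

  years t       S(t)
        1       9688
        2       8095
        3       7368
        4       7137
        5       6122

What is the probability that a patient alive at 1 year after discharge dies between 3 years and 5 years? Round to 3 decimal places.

This is the probability of reaching 3 but not 5, conditional on being alive at 1: (S(3) − S(5)) / S(1).
= (7368 − 6122) / 9688 = 1246 / 9688 = 0.128613.

0.129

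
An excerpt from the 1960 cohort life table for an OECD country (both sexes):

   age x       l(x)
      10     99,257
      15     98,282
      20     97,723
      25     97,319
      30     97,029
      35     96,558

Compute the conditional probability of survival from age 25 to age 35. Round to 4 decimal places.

0.9922

The conditional survival probability is l(35)/l(25) = 96,558/97,319 = 0.992180.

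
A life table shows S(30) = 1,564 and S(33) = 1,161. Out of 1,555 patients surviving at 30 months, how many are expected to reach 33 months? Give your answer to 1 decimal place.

1154.3

The relevant probability is 1,161/1,564 = 0.742327.
Expected number = 1,555 × 0.742327 = 1154.3.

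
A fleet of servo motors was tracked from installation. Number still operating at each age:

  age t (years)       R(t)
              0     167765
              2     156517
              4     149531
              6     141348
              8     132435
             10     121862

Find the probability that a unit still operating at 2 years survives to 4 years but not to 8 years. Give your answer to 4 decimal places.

This is the probability of reaching 4 but not 8, conditional on being operational at 2: (R(4) − R(8)) / R(2).
= (149531 − 132435) / 156517 = 17096 / 156517 = 0.109228.

0.1092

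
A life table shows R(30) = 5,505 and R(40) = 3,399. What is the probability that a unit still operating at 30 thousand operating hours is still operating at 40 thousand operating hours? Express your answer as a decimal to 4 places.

0.6174

The conditional survival probability is R(40)/R(30) = 3,399/5,505 = 0.617439.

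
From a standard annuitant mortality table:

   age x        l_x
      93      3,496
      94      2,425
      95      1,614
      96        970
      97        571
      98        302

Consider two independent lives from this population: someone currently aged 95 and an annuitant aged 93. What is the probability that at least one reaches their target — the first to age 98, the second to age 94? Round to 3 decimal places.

p₁ = l_98/l_95 = 302/1,614 = 0.187113; p₂ = l_94/l_93 = 2,425/3,496 = 0.693650.
P(at least one) = 1 − (1−p₁)(1−p₂) = 1 − 0.812887 × 0.306350 = 0.750972.

0.751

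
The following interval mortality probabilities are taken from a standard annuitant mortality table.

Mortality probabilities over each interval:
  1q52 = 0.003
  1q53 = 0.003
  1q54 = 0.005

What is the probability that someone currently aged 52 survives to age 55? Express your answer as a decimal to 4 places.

0.9890

The overall survival probability is (1 − 0.003) × (1 − 0.003) × (1 − 0.005).
= 0.997 × 0.997 × 0.995 = 0.989039.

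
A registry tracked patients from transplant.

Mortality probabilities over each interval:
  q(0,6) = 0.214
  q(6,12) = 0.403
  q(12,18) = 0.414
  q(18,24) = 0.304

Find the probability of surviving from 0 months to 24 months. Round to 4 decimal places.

Chaining the interval survival probabilities: (1 − 0.214) × (1 − 0.403) × (1 − 0.414) × (1 − 0.304).
= 0.786 × 0.597 × 0.586 × 0.696 = 0.191383.

0.1914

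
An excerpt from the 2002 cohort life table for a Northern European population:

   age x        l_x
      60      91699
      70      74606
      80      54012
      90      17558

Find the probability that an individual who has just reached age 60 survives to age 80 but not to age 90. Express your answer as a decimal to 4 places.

0.3975

This is the probability of reaching 80 but not 90, conditional on being alive at 60: (l_80 − l_90) / l_60.
= (54012 − 17558) / 91699 = 36454 / 91699 = 0.397540.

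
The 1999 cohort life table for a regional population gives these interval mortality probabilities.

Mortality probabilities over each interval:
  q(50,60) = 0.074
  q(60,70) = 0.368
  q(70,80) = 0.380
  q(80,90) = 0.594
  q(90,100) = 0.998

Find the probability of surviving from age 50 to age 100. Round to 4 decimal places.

0.0003

P(survive 50→100) = (1 − 0.074) × (1 − 0.368) × (1 − 0.380) × (1 − 0.594) × (1 − 0.998).
= 0.926 × 0.632 × 0.620 × 0.406 × 0.002 = 0.000295.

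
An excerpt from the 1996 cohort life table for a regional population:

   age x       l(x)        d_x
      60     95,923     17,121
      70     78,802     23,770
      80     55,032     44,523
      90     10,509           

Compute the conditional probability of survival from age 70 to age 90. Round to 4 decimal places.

0.1334

The conditional survival probability is l(90)/l(70) = 10,509/78,802 = 0.133360.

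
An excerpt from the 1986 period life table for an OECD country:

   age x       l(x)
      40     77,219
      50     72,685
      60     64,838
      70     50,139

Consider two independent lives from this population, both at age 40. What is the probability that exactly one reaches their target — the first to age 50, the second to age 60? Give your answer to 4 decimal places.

0.2002

p₁ = l(50)/l(40) = 72,685/77,219 = 0.941284; p₂ = l(60)/l(40) = 64,838/77,219 = 0.839664.
P(exactly one) = p₁(1−p₂) + (1−p₁)p₂ = 0.150922 + 0.049302 = 0.200223.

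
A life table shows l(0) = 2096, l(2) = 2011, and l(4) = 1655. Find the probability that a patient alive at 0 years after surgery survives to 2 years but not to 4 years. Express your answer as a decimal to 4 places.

0.1698

This is the probability of reaching 2 but not 4, conditional on being alive at 0: (l(2) − l(4)) / l(0).
= (2011 − 1655) / 2096 = 356 / 2096 = 0.169847.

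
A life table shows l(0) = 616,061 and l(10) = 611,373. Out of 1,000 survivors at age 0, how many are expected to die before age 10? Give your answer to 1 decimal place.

The relevant probability is 1 − 611,373/616,061 = 0.007610.
Expected number = 1,000 × 0.007610 = 7.6.

7.6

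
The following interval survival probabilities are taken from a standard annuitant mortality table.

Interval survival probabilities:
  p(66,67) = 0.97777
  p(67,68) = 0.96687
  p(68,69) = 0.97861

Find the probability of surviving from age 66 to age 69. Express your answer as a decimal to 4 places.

0.9252

Survival from 66 to 69 is the product of surviving each interval: 0.97777 × 0.96687 × 0.97861.
= 0.925155.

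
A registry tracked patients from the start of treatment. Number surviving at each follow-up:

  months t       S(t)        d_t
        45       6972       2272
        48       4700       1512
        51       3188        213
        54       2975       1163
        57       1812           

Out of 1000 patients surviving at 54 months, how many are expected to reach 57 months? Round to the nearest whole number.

The relevant probability is 1812/2975 = 0.609076.
Expected number = 1000 × 0.609076 = 609.

609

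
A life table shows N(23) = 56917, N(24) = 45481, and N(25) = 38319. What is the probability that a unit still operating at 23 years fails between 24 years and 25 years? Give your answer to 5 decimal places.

0.12583

This is the probability of reaching 24 but not 25, conditional on being operational at 23: (N(24) − N(25)) / N(23).
= (45481 − 38319) / 56917 = 7162 / 56917 = 0.125832.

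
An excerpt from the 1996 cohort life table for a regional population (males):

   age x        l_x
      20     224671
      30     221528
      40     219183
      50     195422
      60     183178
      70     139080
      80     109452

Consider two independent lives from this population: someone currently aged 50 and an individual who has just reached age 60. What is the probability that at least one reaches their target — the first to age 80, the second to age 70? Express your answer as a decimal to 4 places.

p₁ = l_80/l_50 = 109452/195422 = 0.560080; p₂ = l_70/l_60 = 139080/183178 = 0.759261.
P(at least one) = 1 − (1−p₁)(1−p₂) = 1 − 0.439920 × 0.240739 = 0.894094.

0.8941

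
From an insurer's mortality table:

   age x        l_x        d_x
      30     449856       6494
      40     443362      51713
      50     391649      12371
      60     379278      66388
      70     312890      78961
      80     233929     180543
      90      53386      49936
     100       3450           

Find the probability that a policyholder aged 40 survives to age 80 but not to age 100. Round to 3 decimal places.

We want 40|20q40 = (l_80 − l_100)/l_40.
This is the probability of reaching 80 but not 100, conditional on being alive at 40: (l_80 − l_100) / l_40.
= (233929 − 3450) / 443362 = 230479 / 443362 = 0.519844.

0.520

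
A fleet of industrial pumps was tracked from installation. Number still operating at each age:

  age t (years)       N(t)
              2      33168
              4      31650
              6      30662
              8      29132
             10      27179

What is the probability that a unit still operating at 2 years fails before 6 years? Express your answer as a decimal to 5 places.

P(fail before 6 | operational at 2) = 1 − N(6)/N(2) = 1 − 30662/33168 = (2506)/33168 = 0.075555.

0.07555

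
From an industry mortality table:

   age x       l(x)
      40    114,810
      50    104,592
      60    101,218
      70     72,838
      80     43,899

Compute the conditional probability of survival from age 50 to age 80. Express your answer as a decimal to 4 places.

0.4197

The conditional survival probability is l(80)/l(50) = 43,899/104,592 = 0.419717.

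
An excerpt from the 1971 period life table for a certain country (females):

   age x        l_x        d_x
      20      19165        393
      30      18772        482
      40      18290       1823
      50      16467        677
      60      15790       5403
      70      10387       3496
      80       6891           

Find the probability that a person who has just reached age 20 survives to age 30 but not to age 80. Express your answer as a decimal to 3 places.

0.620

This is the probability of reaching 30 but not 80, conditional on being alive at 20: (l_30 − l_80) / l_20.
= (18772 − 6891) / 19165 = 11881 / 19165 = 0.619932.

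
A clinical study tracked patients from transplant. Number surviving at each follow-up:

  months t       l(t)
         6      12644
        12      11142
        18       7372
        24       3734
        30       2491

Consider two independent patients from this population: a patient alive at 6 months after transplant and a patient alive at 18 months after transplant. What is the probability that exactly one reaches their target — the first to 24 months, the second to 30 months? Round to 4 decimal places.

p₁ = l(24)/l(6) = 3734/12644 = 0.295318; p₂ = l(30)/l(18) = 2491/7372 = 0.337900.
P(exactly one) = p₁(1−p₂) + (1−p₁)p₂ = 0.195530 + 0.238112 = 0.433642.

0.4336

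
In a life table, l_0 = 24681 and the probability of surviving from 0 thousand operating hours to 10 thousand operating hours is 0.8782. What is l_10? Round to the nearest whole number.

21675

l_10 = l_0 × p = 24681 × 0.8782 = 21675.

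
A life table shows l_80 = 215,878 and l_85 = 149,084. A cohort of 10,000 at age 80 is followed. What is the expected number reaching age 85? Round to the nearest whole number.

The relevant probability is 149,084/215,878 = 0.690594.
Expected number = 10,000 × 0.690594 = 6906.

6906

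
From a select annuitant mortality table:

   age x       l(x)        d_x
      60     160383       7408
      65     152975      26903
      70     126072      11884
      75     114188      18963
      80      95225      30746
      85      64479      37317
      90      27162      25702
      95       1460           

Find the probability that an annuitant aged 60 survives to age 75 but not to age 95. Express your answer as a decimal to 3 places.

0.703

This is the probability of reaching 75 but not 95, conditional on being alive at 60: (l(75) − l(95)) / l(60).
= (114188 − 1460) / 160383 = 112728 / 160383 = 0.702868.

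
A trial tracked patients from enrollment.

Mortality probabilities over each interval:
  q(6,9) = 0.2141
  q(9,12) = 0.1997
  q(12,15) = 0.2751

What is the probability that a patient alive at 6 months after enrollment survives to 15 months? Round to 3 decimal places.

0.456

Survival from 6 to 15 is the product of surviving each interval: (1 − 0.2141) × (1 − 0.1997) × (1 − 0.2751).
= 0.7859 × 0.8003 × 0.7249 = 0.455930.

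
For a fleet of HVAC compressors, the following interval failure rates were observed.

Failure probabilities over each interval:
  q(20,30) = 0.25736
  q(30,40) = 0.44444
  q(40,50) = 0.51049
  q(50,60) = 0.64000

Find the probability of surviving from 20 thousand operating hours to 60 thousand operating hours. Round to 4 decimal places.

Chaining the interval survival probabilities: (1 − 0.25736) × (1 − 0.44444) × (1 − 0.51049) × (1 − 0.64000).
= 0.74264 × 0.55556 × 0.48951 × 0.36000 = 0.072707.

0.0727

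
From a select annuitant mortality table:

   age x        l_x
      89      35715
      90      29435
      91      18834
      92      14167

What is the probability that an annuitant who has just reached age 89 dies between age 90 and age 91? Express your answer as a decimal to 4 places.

We want 1|1q89 = (l_90 − l_91)/l_89.
This is the probability of reaching 90 but not 91, conditional on being alive at 89: (l_90 − l_91) / l_89.
= (29435 − 18834) / 35715 = 10601 / 35715 = 0.296822.

0.2968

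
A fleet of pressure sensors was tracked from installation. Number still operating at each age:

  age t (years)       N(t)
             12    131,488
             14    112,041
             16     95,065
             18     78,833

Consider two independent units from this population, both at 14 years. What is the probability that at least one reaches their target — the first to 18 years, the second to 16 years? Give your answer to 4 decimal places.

0.9551

p₁ = N(18)/N(14) = 78,833/112,041 = 0.703609; p₂ = N(16)/N(14) = 95,065/112,041 = 0.848484.
P(at least one) = 1 − (1−p₁)(1−p₂) = 1 − 0.296391 × 0.151516 = 0.955092.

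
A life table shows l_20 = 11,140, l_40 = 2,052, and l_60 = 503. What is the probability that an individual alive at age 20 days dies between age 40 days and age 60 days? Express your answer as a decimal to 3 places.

This is the probability of reaching 40 but not 60, conditional on being alive at 20: (l_40 − l_60) / l_20.
= (2,052 − 503) / 11,140 = 1,549 / 11,140 = 0.139048.

0.139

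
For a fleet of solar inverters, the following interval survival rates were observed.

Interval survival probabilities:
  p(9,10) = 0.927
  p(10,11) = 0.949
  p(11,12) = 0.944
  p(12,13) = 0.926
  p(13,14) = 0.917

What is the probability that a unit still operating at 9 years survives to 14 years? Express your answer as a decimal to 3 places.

Chaining the interval survival probabilities: 0.927 × 0.949 × 0.944 × 0.926 × 0.917.
= 0.705177.

0.705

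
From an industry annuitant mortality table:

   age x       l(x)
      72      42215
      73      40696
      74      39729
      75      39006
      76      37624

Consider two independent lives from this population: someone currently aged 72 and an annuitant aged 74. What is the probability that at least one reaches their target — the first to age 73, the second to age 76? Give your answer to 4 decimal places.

p₁ = l(73)/l(72) = 40696/42215 = 0.964018; p₂ = l(76)/l(74) = 37624/39729 = 0.947016.
P(at least one) = 1 − (1−p₁)(1−p₂) = 1 − 0.035982 × 0.052984 = 0.998094.

0.9981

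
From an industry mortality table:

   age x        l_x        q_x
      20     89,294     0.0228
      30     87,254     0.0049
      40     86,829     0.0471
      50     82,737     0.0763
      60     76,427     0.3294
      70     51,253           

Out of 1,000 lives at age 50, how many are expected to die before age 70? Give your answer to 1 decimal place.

The relevant probability is 1 − 51,253/82,737 = 0.380531.
Expected number = 1,000 × 0.380531 = 380.5.

380.5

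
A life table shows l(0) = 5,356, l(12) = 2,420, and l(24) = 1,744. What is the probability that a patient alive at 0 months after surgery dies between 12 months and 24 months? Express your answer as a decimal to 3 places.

This is the probability of reaching 12 but not 24, conditional on being alive at 0: (l(12) − l(24)) / l(0).
= (2,420 − 1,744) / 5,356 = 676 / 5,356 = 0.126214.

0.126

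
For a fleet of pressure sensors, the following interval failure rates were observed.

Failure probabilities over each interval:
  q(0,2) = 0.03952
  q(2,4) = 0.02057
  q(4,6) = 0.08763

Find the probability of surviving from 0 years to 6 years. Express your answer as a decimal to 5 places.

P(survive 0→6) = (1 − 0.03952) × (1 − 0.02057) × (1 − 0.08763).
= 0.96048 × 0.97943 × 0.91237 = 0.858287.

0.85829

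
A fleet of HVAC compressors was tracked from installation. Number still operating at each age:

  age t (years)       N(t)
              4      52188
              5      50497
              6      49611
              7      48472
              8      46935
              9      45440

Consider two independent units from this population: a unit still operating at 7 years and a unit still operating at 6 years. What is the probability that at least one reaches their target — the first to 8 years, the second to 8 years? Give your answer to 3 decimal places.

p₁ = N(8)/N(7) = 46935/48472 = 0.968291; p₂ = N(8)/N(6) = 46935/49611 = 0.946060.
P(at least one) = 1 − (1−p₁)(1−p₂) = 1 − 0.031709 × 0.053940 = 0.998290.

0.998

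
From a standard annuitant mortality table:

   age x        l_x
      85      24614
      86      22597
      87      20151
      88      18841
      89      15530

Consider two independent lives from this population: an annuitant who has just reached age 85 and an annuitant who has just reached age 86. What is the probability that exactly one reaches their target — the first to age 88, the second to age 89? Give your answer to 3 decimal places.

p₁ = l_88/l_85 = 18841/24614 = 0.765459; p₂ = l_89/l_86 = 15530/22597 = 0.687259.
P(exactly one) = p₁(1−p₂) + (1−p₁)p₂ = 0.239390 + 0.161190 = 0.400581.

0.401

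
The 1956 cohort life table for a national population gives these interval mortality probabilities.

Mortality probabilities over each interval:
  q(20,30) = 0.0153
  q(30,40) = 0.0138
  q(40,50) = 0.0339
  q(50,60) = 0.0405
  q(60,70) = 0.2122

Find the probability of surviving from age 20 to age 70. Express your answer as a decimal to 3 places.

0.709

Survival from 20 to 70 is the product of surviving each interval: (1 − 0.0153) × (1 − 0.0138) × (1 − 0.0339) × (1 − 0.0405) × (1 − 0.2122).
= 0.9847 × 0.9862 × 0.9661 × 0.9595 × 0.7878 = 0.709173.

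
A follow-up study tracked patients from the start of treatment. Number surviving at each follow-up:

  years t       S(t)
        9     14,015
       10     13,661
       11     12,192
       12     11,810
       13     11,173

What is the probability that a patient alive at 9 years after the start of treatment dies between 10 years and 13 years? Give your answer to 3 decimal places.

This is the probability of reaching 10 but not 13, conditional on being alive at 9: (S(10) − S(13)) / S(9).
= (13,661 − 11,173) / 14,015 = 2,488 / 14,015 = 0.177524.

0.178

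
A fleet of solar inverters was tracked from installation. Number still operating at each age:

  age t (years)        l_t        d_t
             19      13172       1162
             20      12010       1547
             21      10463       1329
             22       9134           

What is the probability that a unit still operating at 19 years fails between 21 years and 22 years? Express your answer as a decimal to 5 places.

0.10090

This is the probability of reaching 21 but not 22, conditional on being operational at 19: (l_21 − l_22) / l_19.
= (10463 − 9134) / 13172 = 1329 / 13172 = 0.100896.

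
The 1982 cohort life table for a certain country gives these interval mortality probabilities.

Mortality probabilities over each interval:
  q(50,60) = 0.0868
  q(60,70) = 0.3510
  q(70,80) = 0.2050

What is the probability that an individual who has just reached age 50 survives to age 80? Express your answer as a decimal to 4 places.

0.4712

Chaining the interval survival probabilities: (1 − 0.0868) × (1 − 0.3510) × (1 − 0.2050).
= 0.9132 × 0.6490 × 0.7950 = 0.471170.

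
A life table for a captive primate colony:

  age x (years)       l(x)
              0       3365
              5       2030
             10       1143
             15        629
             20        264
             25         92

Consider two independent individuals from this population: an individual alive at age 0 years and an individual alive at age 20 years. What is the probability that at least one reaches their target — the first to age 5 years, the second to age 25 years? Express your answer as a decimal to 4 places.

0.7415

p₁ = l(5)/l(0) = 2030/3365 = 0.603269; p₂ = l(25)/l(20) = 92/264 = 0.348485.
P(at least one) = 1 − (1−p₁)(1−p₂) = 1 − 0.396731 × 0.651515 = 0.741524.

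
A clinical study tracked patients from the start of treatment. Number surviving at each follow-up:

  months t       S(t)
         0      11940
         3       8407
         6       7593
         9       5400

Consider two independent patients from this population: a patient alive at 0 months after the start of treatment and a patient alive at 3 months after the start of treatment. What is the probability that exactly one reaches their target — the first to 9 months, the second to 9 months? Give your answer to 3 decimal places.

p₁ = S(9)/S(0) = 5400/11940 = 0.452261; p₂ = S(9)/S(3) = 5400/8407 = 0.642322.
P(exactly one) = p₁(1−p₂) + (1−p₁)p₂ = 0.161764 + 0.351825 = 0.513589.

0.514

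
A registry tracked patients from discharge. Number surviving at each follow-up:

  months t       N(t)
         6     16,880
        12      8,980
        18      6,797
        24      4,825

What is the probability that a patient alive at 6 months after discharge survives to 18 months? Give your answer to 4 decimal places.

0.4027

The conditional survival probability is N(18)/N(6) = 6,797/16,880 = 0.402666.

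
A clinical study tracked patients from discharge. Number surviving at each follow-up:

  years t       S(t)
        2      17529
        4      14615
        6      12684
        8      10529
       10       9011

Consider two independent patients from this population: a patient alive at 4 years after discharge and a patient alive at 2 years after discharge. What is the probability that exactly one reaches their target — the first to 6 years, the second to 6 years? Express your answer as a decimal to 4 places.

0.3355

p₁ = S(6)/S(4) = 12684/14615 = 0.867875; p₂ = S(6)/S(2) = 12684/17529 = 0.723601.
P(exactly one) = p₁(1−p₂) + (1−p₁)p₂ = 0.239880 + 0.095606 = 0.335486.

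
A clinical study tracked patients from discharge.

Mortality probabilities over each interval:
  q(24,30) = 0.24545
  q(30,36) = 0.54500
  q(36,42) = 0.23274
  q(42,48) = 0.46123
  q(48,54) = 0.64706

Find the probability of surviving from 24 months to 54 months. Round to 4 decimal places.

The overall survival probability is (1 − 0.24545) × (1 − 0.54500) × (1 − 0.23274) × (1 − 0.46123) × (1 − 0.64706).
= 0.75455 × 0.45500 × 0.76726 × 0.53877 × 0.35294 = 0.050089.

0.0501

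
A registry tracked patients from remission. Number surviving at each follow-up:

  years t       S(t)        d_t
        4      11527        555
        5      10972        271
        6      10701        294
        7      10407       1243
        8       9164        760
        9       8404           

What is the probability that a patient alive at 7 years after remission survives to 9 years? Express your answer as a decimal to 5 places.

0.80753

The conditional survival probability is S(9)/S(7) = 8404/10407 = 0.807533.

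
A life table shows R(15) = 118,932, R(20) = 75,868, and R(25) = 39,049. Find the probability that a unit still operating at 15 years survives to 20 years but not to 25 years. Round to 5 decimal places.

0.30958

This is the probability of reaching 20 but not 25, conditional on being operational at 15: (R(20) − R(25)) / R(15).
= (75,868 − 39,049) / 118,932 = 36,819 / 118,932 = 0.309580.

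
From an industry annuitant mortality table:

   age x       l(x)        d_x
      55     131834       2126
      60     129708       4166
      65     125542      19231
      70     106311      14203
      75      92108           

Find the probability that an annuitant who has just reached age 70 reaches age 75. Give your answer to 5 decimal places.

0.86640

The conditional survival probability is l(75)/l(70) = 92108/106311 = 0.866401.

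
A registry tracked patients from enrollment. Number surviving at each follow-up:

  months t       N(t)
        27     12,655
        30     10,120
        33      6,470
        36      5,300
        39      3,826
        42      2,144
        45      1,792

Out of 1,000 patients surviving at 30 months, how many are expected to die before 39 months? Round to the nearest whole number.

The relevant probability is 1 − 3,826/10,120 = 0.621937.
Expected number = 1,000 × 0.621937 = 622.

622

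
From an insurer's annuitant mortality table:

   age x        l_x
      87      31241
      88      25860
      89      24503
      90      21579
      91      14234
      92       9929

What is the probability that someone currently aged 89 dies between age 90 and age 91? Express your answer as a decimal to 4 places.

We want 1|1q89 = (l_90 − l_91)/l_89.
This is the probability of reaching 90 but not 91, conditional on being alive at 89: (l_90 − l_91) / l_89.
= (21579 − 14234) / 24503 = 7345 / 24503 = 0.299759.

0.2998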